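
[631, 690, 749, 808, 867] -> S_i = 631 + 59*i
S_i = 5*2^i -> [5, 10, 20, 40, 80]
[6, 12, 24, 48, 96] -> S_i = 6*2^i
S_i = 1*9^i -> [1, 9, 81, 729, 6561]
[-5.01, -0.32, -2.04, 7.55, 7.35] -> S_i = Random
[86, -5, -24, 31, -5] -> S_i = Random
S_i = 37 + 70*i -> [37, 107, 177, 247, 317]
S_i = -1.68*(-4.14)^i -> [-1.68, 6.96, -28.79, 119.21, -493.53]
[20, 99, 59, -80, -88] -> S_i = Random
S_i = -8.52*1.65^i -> [-8.52, -14.06, -23.2, -38.27, -63.15]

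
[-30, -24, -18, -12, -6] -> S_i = -30 + 6*i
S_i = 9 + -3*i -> [9, 6, 3, 0, -3]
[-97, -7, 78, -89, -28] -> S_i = Random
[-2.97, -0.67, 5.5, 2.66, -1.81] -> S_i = Random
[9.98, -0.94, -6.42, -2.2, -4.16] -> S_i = Random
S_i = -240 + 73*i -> [-240, -167, -94, -21, 52]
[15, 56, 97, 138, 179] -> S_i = 15 + 41*i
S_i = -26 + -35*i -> [-26, -61, -96, -131, -166]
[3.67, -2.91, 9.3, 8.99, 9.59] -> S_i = Random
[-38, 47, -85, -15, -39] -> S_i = Random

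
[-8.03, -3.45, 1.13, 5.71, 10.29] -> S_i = -8.03 + 4.58*i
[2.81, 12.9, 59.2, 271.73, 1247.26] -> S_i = 2.81*4.59^i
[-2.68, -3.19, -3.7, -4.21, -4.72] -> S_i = -2.68 + -0.51*i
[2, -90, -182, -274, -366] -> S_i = 2 + -92*i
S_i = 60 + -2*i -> [60, 58, 56, 54, 52]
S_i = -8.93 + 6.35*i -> [-8.93, -2.58, 3.77, 10.12, 16.47]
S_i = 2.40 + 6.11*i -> [2.4, 8.51, 14.62, 20.73, 26.84]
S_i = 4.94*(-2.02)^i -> [4.94, -9.98, 20.16, -40.72, 82.25]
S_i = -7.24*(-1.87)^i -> [-7.24, 13.54, -25.32, 47.34, -88.53]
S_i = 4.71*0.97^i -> [4.71, 4.57, 4.43, 4.3, 4.17]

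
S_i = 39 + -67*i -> [39, -28, -95, -162, -229]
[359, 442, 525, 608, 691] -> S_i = 359 + 83*i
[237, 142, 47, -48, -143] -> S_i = 237 + -95*i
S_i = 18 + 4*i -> [18, 22, 26, 30, 34]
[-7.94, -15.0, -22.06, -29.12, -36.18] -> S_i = -7.94 + -7.06*i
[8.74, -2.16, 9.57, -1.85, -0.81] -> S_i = Random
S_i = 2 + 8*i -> [2, 10, 18, 26, 34]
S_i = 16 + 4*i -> [16, 20, 24, 28, 32]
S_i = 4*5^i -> [4, 20, 100, 500, 2500]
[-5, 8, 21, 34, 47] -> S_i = -5 + 13*i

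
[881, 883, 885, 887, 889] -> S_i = 881 + 2*i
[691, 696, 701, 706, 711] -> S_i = 691 + 5*i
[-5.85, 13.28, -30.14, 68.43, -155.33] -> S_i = -5.85*(-2.27)^i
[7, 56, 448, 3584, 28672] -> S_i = 7*8^i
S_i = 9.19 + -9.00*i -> [9.19, 0.19, -8.81, -17.81, -26.81]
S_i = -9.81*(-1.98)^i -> [-9.81, 19.42, -38.46, 76.15, -150.78]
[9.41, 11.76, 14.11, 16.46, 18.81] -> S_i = 9.41 + 2.35*i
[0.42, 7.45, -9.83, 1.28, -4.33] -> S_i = Random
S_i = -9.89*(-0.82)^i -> [-9.89, 8.11, -6.65, 5.45, -4.47]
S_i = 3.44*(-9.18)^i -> [3.44, -31.58, 289.9, -2661.25, 24430.32]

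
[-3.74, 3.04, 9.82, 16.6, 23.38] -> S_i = -3.74 + 6.78*i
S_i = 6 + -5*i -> [6, 1, -4, -9, -14]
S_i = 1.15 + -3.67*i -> [1.15, -2.52, -6.19, -9.86, -13.53]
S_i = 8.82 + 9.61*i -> [8.82, 18.43, 28.04, 37.65, 47.26]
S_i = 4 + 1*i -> [4, 5, 6, 7, 8]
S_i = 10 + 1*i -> [10, 11, 12, 13, 14]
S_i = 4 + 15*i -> [4, 19, 34, 49, 64]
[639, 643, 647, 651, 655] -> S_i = 639 + 4*i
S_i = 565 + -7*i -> [565, 558, 551, 544, 537]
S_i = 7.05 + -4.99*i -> [7.05, 2.06, -2.93, -7.92, -12.91]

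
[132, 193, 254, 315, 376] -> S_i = 132 + 61*i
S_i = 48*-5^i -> [48, -240, 1200, -6000, 30000]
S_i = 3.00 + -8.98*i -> [3.0, -5.98, -14.96, -23.94, -32.92]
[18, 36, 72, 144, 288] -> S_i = 18*2^i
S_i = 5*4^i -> [5, 20, 80, 320, 1280]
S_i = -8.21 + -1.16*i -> [-8.21, -9.37, -10.53, -11.69, -12.85]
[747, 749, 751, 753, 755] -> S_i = 747 + 2*i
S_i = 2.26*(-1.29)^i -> [2.26, -2.92, 3.76, -4.85, 6.26]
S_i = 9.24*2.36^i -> [9.24, 21.81, 51.46, 121.45, 286.63]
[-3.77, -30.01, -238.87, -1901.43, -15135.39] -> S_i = -3.77*7.96^i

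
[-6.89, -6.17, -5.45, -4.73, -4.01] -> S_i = -6.89 + 0.72*i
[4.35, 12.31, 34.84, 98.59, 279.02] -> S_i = 4.35*2.83^i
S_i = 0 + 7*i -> [0, 7, 14, 21, 28]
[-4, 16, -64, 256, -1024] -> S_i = -4*-4^i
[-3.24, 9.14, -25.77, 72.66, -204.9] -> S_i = -3.24*(-2.82)^i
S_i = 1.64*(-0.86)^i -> [1.64, -1.41, 1.21, -1.04, 0.9]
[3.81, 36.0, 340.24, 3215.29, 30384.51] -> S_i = 3.81*9.45^i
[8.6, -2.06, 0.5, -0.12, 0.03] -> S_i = 8.60*(-0.24)^i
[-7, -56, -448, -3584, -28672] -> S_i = -7*8^i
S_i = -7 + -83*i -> [-7, -90, -173, -256, -339]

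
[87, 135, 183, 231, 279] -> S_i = 87 + 48*i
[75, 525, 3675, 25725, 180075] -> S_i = 75*7^i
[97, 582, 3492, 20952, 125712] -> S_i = 97*6^i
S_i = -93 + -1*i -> [-93, -94, -95, -96, -97]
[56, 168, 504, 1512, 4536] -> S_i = 56*3^i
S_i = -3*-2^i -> [-3, 6, -12, 24, -48]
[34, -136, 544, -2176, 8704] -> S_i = 34*-4^i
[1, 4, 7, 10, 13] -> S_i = 1 + 3*i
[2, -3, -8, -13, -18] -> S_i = 2 + -5*i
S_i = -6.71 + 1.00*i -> [-6.71, -5.71, -4.71, -3.71, -2.71]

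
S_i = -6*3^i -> [-6, -18, -54, -162, -486]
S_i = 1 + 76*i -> [1, 77, 153, 229, 305]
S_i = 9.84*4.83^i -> [9.84, 47.53, 229.56, 1108.76, 5355.3]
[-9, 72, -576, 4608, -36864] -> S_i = -9*-8^i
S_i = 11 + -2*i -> [11, 9, 7, 5, 3]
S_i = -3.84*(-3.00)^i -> [-3.84, 11.52, -34.56, 103.68, -311.04]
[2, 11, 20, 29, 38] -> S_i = 2 + 9*i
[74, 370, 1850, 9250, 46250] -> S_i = 74*5^i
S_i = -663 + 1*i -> [-663, -662, -661, -660, -659]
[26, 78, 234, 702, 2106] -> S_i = 26*3^i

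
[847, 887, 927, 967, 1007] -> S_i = 847 + 40*i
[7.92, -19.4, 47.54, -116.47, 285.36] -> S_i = 7.92*(-2.45)^i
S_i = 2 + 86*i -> [2, 88, 174, 260, 346]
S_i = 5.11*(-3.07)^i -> [5.11, -15.69, 48.16, -147.86, 453.91]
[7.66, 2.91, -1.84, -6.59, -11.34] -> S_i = 7.66 + -4.75*i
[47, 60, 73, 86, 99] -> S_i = 47 + 13*i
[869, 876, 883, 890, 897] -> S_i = 869 + 7*i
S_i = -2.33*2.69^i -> [-2.33, -6.27, -16.86, -45.35, -122.0]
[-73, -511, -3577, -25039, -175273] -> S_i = -73*7^i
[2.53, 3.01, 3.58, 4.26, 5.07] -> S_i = 2.53*1.19^i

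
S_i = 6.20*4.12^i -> [6.2, 25.54, 105.24, 433.59, 1786.41]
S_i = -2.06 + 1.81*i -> [-2.06, -0.25, 1.56, 3.37, 5.18]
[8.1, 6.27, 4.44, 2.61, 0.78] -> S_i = 8.10 + -1.83*i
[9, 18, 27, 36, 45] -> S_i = 9 + 9*i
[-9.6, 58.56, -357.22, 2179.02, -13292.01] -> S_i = -9.60*(-6.10)^i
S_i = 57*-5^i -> [57, -285, 1425, -7125, 35625]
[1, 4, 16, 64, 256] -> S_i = 1*4^i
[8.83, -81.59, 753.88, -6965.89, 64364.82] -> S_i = 8.83*(-9.24)^i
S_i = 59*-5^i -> [59, -295, 1475, -7375, 36875]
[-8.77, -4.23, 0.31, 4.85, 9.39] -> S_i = -8.77 + 4.54*i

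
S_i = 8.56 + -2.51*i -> [8.56, 6.05, 3.54, 1.03, -1.48]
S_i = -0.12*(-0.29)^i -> [-0.12, 0.03, -0.01, 0.0, -0.0]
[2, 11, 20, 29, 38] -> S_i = 2 + 9*i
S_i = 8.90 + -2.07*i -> [8.9, 6.83, 4.76, 2.69, 0.62]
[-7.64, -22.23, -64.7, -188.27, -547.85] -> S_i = -7.64*2.91^i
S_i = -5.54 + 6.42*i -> [-5.54, 0.88, 7.3, 13.72, 20.14]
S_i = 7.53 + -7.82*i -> [7.53, -0.29, -8.11, -15.93, -23.75]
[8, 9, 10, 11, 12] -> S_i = 8 + 1*i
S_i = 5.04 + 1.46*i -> [5.04, 6.5, 7.96, 9.42, 10.88]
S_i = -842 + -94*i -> [-842, -936, -1030, -1124, -1218]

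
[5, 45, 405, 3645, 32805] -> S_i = 5*9^i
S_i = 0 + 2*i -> [0, 2, 4, 6, 8]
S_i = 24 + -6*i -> [24, 18, 12, 6, 0]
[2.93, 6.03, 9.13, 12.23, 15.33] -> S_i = 2.93 + 3.10*i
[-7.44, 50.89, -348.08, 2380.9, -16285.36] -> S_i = -7.44*(-6.84)^i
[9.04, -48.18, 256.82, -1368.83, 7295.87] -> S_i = 9.04*(-5.33)^i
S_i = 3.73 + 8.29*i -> [3.73, 12.02, 20.31, 28.6, 36.89]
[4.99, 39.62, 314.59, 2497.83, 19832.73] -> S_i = 4.99*7.94^i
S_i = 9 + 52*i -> [9, 61, 113, 165, 217]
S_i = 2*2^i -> [2, 4, 8, 16, 32]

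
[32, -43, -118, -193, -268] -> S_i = 32 + -75*i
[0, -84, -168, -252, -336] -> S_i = 0 + -84*i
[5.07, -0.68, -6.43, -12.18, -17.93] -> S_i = 5.07 + -5.75*i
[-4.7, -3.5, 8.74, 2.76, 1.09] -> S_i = Random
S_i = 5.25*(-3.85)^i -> [5.25, -20.21, 77.82, -299.6, 1153.46]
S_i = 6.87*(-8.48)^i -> [6.87, -58.26, 494.02, -4189.33, 35525.5]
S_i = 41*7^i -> [41, 287, 2009, 14063, 98441]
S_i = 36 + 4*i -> [36, 40, 44, 48, 52]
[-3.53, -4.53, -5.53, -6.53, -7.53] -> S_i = -3.53 + -1.00*i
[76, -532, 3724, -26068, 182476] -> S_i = 76*-7^i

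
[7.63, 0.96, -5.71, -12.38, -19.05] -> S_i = 7.63 + -6.67*i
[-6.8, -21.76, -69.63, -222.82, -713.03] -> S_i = -6.80*3.20^i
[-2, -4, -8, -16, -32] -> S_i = -2*2^i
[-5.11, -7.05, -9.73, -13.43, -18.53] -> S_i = -5.11*1.38^i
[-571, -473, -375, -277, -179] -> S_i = -571 + 98*i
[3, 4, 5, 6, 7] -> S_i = 3 + 1*i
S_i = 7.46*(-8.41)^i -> [7.46, -62.74, 527.63, -4437.38, 37318.38]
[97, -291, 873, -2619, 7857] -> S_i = 97*-3^i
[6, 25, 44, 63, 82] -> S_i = 6 + 19*i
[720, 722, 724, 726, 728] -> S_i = 720 + 2*i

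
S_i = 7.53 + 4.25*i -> [7.53, 11.78, 16.03, 20.28, 24.53]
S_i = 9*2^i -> [9, 18, 36, 72, 144]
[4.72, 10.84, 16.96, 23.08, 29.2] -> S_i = 4.72 + 6.12*i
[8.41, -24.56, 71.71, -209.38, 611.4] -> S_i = 8.41*(-2.92)^i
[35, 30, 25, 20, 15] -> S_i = 35 + -5*i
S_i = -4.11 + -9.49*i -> [-4.11, -13.6, -23.09, -32.58, -42.07]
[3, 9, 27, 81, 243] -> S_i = 3*3^i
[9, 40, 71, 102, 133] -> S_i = 9 + 31*i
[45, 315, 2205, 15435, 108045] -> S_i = 45*7^i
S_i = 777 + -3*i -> [777, 774, 771, 768, 765]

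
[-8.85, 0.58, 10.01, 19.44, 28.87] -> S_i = -8.85 + 9.43*i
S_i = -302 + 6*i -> [-302, -296, -290, -284, -278]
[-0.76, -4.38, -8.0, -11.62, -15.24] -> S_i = -0.76 + -3.62*i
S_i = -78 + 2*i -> [-78, -76, -74, -72, -70]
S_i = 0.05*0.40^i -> [0.05, 0.02, 0.01, 0.0, 0.0]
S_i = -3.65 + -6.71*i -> [-3.65, -10.36, -17.07, -23.78, -30.49]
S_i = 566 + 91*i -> [566, 657, 748, 839, 930]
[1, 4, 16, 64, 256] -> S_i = 1*4^i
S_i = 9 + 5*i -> [9, 14, 19, 24, 29]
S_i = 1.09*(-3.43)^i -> [1.09, -3.74, 12.82, -43.99, 150.87]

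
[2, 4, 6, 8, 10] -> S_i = 2 + 2*i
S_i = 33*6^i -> [33, 198, 1188, 7128, 42768]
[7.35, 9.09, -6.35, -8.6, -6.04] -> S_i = Random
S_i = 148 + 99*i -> [148, 247, 346, 445, 544]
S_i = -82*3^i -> [-82, -246, -738, -2214, -6642]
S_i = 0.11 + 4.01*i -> [0.11, 4.12, 8.13, 12.14, 16.15]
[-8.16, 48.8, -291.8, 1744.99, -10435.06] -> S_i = -8.16*(-5.98)^i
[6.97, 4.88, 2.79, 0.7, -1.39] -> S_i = 6.97 + -2.09*i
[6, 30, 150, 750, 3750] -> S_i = 6*5^i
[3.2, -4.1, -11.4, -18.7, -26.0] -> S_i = 3.20 + -7.30*i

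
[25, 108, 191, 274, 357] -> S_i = 25 + 83*i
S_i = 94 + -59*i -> [94, 35, -24, -83, -142]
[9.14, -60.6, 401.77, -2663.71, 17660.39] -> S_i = 9.14*(-6.63)^i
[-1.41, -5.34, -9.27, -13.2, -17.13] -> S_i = -1.41 + -3.93*i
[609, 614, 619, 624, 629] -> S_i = 609 + 5*i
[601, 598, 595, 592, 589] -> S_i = 601 + -3*i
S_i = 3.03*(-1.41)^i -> [3.03, -4.27, 6.02, -8.49, 11.98]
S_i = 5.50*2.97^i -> [5.5, 16.34, 48.51, 144.09, 427.95]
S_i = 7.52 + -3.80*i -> [7.52, 3.72, -0.08, -3.88, -7.68]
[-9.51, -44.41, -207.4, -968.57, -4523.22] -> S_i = -9.51*4.67^i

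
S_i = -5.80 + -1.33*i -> [-5.8, -7.13, -8.46, -9.79, -11.12]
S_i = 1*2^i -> [1, 2, 4, 8, 16]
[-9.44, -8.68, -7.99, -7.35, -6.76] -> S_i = -9.44*0.92^i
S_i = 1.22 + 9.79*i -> [1.22, 11.01, 20.8, 30.59, 40.38]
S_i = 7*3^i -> [7, 21, 63, 189, 567]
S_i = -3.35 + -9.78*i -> [-3.35, -13.13, -22.91, -32.69, -42.47]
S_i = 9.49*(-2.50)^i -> [9.49, -23.72, 59.31, -148.28, 370.7]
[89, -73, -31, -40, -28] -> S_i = Random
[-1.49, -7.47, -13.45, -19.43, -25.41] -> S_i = -1.49 + -5.98*i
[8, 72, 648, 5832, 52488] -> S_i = 8*9^i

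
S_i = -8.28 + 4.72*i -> [-8.28, -3.56, 1.16, 5.88, 10.6]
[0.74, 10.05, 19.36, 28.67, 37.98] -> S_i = 0.74 + 9.31*i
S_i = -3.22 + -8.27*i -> [-3.22, -11.49, -19.76, -28.03, -36.3]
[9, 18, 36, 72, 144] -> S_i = 9*2^i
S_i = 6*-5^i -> [6, -30, 150, -750, 3750]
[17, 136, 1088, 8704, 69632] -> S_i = 17*8^i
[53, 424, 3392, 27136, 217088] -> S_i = 53*8^i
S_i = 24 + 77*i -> [24, 101, 178, 255, 332]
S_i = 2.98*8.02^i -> [2.98, 23.9, 191.67, 1537.23, 12328.6]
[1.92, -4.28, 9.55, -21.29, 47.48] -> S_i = 1.92*(-2.23)^i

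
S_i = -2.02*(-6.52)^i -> [-2.02, 13.17, -85.87, 559.88, -3650.41]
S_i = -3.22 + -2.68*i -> [-3.22, -5.9, -8.58, -11.26, -13.94]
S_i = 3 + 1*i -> [3, 4, 5, 6, 7]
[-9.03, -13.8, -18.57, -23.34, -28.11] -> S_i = -9.03 + -4.77*i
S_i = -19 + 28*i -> [-19, 9, 37, 65, 93]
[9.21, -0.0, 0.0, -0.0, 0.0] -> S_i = 9.21*-0.00^i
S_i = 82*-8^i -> [82, -656, 5248, -41984, 335872]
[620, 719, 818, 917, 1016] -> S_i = 620 + 99*i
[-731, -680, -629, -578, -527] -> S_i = -731 + 51*i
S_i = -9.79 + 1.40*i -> [-9.79, -8.39, -6.99, -5.59, -4.19]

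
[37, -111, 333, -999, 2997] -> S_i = 37*-3^i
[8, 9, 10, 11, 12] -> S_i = 8 + 1*i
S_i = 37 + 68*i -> [37, 105, 173, 241, 309]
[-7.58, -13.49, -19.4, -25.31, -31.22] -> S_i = -7.58 + -5.91*i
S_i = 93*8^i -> [93, 744, 5952, 47616, 380928]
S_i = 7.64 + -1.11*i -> [7.64, 6.53, 5.42, 4.31, 3.2]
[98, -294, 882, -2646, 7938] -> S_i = 98*-3^i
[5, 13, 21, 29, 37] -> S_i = 5 + 8*i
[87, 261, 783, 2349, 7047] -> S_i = 87*3^i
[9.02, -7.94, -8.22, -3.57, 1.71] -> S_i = Random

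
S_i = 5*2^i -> [5, 10, 20, 40, 80]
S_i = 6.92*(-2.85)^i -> [6.92, -19.72, 56.21, -160.19, 456.55]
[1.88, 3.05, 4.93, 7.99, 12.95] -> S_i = 1.88*1.62^i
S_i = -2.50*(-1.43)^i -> [-2.5, 3.58, -5.11, 7.31, -10.45]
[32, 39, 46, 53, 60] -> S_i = 32 + 7*i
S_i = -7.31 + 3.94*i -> [-7.31, -3.37, 0.57, 4.51, 8.45]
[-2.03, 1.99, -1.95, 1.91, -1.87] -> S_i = -2.03*(-0.98)^i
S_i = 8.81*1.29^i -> [8.81, 11.36, 14.66, 18.91, 24.4]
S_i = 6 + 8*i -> [6, 14, 22, 30, 38]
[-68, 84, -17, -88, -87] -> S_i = Random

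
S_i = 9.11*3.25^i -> [9.11, 29.61, 96.22, 312.73, 1016.37]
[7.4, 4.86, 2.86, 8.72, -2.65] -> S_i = Random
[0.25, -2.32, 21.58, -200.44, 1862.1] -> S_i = 0.25*(-9.29)^i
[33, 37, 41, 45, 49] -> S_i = 33 + 4*i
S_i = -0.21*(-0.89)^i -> [-0.21, 0.19, -0.17, 0.15, -0.13]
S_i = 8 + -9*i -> [8, -1, -10, -19, -28]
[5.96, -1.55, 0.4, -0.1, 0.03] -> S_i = 5.96*(-0.26)^i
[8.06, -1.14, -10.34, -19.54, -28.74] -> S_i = 8.06 + -9.20*i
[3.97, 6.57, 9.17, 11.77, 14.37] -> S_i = 3.97 + 2.60*i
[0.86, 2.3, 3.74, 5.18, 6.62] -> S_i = 0.86 + 1.44*i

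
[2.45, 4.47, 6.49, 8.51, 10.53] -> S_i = 2.45 + 2.02*i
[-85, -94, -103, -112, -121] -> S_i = -85 + -9*i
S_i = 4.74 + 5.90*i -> [4.74, 10.64, 16.54, 22.44, 28.34]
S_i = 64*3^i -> [64, 192, 576, 1728, 5184]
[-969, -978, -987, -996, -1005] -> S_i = -969 + -9*i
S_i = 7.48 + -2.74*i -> [7.48, 4.74, 2.0, -0.74, -3.48]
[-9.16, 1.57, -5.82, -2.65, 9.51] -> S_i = Random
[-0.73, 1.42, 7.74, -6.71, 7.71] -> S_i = Random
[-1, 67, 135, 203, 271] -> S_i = -1 + 68*i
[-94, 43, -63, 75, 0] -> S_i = Random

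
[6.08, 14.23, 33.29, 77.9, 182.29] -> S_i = 6.08*2.34^i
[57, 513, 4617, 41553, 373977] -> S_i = 57*9^i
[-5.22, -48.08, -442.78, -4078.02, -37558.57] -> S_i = -5.22*9.21^i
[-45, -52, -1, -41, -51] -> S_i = Random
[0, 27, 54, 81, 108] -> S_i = 0 + 27*i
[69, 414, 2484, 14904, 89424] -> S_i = 69*6^i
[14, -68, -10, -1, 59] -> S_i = Random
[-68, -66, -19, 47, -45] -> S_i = Random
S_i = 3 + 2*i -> [3, 5, 7, 9, 11]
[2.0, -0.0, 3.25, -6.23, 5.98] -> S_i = Random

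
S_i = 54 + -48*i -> [54, 6, -42, -90, -138]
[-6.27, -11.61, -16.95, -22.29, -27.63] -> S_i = -6.27 + -5.34*i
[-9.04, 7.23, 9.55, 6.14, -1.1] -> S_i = Random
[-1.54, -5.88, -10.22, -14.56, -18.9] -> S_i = -1.54 + -4.34*i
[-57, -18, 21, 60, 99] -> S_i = -57 + 39*i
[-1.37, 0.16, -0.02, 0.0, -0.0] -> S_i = -1.37*(-0.12)^i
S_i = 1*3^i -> [1, 3, 9, 27, 81]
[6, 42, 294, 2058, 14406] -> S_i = 6*7^i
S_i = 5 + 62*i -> [5, 67, 129, 191, 253]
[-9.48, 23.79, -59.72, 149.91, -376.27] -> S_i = -9.48*(-2.51)^i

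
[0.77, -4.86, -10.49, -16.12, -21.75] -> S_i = 0.77 + -5.63*i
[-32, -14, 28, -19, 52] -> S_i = Random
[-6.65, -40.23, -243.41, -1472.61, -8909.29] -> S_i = -6.65*6.05^i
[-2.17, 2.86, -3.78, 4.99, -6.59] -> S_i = -2.17*(-1.32)^i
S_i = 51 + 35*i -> [51, 86, 121, 156, 191]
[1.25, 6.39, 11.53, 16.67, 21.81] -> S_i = 1.25 + 5.14*i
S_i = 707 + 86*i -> [707, 793, 879, 965, 1051]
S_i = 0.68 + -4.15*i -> [0.68, -3.47, -7.62, -11.77, -15.92]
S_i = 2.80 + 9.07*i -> [2.8, 11.87, 20.94, 30.01, 39.08]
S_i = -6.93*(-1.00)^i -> [-6.93, 6.93, -6.93, 6.93, -6.93]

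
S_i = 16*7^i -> [16, 112, 784, 5488, 38416]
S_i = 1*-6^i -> [1, -6, 36, -216, 1296]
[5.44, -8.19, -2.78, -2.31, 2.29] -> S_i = Random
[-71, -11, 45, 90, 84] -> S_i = Random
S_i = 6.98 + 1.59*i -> [6.98, 8.57, 10.16, 11.75, 13.34]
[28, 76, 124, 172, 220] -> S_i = 28 + 48*i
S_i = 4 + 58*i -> [4, 62, 120, 178, 236]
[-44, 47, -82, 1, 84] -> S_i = Random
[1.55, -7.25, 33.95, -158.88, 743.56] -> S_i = 1.55*(-4.68)^i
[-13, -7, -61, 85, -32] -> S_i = Random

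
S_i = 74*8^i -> [74, 592, 4736, 37888, 303104]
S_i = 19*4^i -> [19, 76, 304, 1216, 4864]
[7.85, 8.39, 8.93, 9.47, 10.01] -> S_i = 7.85 + 0.54*i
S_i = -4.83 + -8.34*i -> [-4.83, -13.17, -21.51, -29.85, -38.19]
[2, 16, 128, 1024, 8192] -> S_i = 2*8^i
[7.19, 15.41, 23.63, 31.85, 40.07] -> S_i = 7.19 + 8.22*i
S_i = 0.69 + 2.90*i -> [0.69, 3.59, 6.49, 9.39, 12.29]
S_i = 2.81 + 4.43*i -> [2.81, 7.24, 11.67, 16.1, 20.53]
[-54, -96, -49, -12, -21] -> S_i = Random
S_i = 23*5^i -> [23, 115, 575, 2875, 14375]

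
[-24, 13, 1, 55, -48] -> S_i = Random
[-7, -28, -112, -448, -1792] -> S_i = -7*4^i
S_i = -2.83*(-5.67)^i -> [-2.83, 16.05, -90.98, 515.86, -2924.95]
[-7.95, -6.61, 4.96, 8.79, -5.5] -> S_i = Random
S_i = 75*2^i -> [75, 150, 300, 600, 1200]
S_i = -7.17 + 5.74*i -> [-7.17, -1.43, 4.31, 10.05, 15.79]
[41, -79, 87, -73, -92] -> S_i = Random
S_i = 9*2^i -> [9, 18, 36, 72, 144]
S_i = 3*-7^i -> [3, -21, 147, -1029, 7203]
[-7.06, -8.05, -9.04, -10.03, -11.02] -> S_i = -7.06 + -0.99*i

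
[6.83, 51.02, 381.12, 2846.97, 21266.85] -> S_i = 6.83*7.47^i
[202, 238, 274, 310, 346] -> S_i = 202 + 36*i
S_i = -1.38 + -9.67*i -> [-1.38, -11.05, -20.72, -30.39, -40.06]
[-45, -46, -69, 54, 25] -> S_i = Random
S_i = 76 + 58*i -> [76, 134, 192, 250, 308]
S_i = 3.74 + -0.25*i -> [3.74, 3.49, 3.24, 2.99, 2.74]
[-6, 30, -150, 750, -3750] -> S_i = -6*-5^i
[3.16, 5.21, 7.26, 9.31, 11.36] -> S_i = 3.16 + 2.05*i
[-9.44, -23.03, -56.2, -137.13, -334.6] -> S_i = -9.44*2.44^i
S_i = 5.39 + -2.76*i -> [5.39, 2.63, -0.13, -2.89, -5.65]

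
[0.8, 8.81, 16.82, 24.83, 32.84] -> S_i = 0.80 + 8.01*i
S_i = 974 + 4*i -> [974, 978, 982, 986, 990]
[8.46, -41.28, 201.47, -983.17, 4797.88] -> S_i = 8.46*(-4.88)^i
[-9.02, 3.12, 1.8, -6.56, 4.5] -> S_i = Random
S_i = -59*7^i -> [-59, -413, -2891, -20237, -141659]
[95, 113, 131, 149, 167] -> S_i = 95 + 18*i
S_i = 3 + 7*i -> [3, 10, 17, 24, 31]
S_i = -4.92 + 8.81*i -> [-4.92, 3.89, 12.7, 21.51, 30.32]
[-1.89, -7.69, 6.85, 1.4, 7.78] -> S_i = Random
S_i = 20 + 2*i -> [20, 22, 24, 26, 28]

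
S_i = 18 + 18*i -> [18, 36, 54, 72, 90]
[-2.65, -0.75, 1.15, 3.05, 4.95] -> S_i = -2.65 + 1.90*i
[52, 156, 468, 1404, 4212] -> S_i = 52*3^i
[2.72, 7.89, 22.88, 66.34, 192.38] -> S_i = 2.72*2.90^i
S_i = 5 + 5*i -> [5, 10, 15, 20, 25]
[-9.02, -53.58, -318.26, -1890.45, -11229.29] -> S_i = -9.02*5.94^i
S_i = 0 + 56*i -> [0, 56, 112, 168, 224]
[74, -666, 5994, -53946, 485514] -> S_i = 74*-9^i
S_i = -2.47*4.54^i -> [-2.47, -11.21, -50.91, -231.13, -1049.35]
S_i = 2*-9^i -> [2, -18, 162, -1458, 13122]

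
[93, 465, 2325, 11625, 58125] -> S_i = 93*5^i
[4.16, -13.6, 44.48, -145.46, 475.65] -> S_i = 4.16*(-3.27)^i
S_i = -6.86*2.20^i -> [-6.86, -15.09, -33.2, -73.05, -160.7]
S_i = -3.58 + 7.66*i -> [-3.58, 4.08, 11.74, 19.4, 27.06]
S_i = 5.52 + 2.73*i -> [5.52, 8.25, 10.98, 13.71, 16.44]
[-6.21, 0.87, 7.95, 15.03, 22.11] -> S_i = -6.21 + 7.08*i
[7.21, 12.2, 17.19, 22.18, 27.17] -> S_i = 7.21 + 4.99*i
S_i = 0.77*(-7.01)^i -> [0.77, -5.4, 37.84, -265.24, 1859.36]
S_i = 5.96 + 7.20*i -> [5.96, 13.16, 20.36, 27.56, 34.76]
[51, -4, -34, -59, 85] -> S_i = Random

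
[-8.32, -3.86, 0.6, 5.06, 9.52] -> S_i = -8.32 + 4.46*i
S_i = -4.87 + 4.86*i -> [-4.87, -0.01, 4.85, 9.71, 14.57]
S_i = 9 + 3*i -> [9, 12, 15, 18, 21]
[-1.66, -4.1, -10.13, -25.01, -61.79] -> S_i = -1.66*2.47^i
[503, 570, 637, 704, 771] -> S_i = 503 + 67*i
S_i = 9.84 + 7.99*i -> [9.84, 17.83, 25.82, 33.81, 41.8]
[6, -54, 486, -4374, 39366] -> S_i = 6*-9^i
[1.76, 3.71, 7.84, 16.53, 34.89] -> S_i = 1.76*2.11^i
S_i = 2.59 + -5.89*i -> [2.59, -3.3, -9.19, -15.08, -20.97]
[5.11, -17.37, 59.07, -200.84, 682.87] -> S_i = 5.11*(-3.40)^i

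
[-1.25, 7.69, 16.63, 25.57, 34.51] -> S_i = -1.25 + 8.94*i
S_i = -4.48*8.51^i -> [-4.48, -38.12, -324.44, -2761.0, -23496.13]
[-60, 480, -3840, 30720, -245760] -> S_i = -60*-8^i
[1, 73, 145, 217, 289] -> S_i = 1 + 72*i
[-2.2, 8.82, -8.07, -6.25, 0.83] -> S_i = Random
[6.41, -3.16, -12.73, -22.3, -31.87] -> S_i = 6.41 + -9.57*i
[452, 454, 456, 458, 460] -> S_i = 452 + 2*i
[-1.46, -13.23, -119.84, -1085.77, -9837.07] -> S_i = -1.46*9.06^i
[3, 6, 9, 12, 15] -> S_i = 3 + 3*i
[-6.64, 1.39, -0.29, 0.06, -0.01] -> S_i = -6.64*(-0.21)^i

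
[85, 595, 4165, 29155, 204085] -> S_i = 85*7^i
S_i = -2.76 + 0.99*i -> [-2.76, -1.77, -0.78, 0.21, 1.2]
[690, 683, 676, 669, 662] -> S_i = 690 + -7*i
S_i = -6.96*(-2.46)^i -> [-6.96, 17.12, -42.12, 103.61, -254.89]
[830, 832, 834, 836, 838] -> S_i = 830 + 2*i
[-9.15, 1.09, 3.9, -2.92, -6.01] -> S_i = Random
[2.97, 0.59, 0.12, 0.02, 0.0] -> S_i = 2.97*0.20^i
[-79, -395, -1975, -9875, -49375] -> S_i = -79*5^i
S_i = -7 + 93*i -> [-7, 86, 179, 272, 365]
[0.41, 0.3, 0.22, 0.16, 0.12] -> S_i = 0.41*0.73^i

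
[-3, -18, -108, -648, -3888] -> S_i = -3*6^i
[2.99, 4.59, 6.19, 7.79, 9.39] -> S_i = 2.99 + 1.60*i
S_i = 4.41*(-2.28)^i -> [4.41, -10.05, 22.92, -52.27, 119.17]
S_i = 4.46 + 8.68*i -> [4.46, 13.14, 21.82, 30.5, 39.18]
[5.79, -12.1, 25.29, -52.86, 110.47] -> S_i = 5.79*(-2.09)^i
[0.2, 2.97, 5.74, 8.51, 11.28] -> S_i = 0.20 + 2.77*i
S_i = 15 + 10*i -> [15, 25, 35, 45, 55]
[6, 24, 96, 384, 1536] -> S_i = 6*4^i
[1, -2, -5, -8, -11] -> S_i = 1 + -3*i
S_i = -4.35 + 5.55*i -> [-4.35, 1.2, 6.75, 12.3, 17.85]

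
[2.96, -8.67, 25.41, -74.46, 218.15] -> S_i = 2.96*(-2.93)^i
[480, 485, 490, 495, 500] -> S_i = 480 + 5*i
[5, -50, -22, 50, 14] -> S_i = Random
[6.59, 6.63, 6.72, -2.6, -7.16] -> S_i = Random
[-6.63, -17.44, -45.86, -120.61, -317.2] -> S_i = -6.63*2.63^i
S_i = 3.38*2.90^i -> [3.38, 9.8, 28.43, 82.43, 239.06]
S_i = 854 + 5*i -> [854, 859, 864, 869, 874]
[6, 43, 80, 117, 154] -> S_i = 6 + 37*i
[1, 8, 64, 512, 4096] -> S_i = 1*8^i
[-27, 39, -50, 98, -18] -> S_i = Random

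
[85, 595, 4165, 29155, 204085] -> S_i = 85*7^i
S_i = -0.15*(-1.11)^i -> [-0.15, 0.17, -0.18, 0.21, -0.23]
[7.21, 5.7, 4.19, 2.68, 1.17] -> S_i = 7.21 + -1.51*i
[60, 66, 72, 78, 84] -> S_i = 60 + 6*i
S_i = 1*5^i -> [1, 5, 25, 125, 625]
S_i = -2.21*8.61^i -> [-2.21, -19.03, -163.83, -1410.59, -12145.21]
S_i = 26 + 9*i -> [26, 35, 44, 53, 62]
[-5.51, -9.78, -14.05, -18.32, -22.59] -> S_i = -5.51 + -4.27*i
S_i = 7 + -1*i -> [7, 6, 5, 4, 3]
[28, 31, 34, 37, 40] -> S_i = 28 + 3*i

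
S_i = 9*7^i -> [9, 63, 441, 3087, 21609]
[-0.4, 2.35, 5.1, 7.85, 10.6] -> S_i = -0.40 + 2.75*i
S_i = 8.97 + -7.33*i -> [8.97, 1.64, -5.69, -13.02, -20.35]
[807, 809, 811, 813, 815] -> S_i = 807 + 2*i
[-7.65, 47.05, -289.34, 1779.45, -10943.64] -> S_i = -7.65*(-6.15)^i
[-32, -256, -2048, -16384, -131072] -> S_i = -32*8^i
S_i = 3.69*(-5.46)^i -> [3.69, -20.15, 110.0, -600.63, 3279.42]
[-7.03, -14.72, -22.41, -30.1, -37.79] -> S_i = -7.03 + -7.69*i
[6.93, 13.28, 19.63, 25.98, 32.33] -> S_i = 6.93 + 6.35*i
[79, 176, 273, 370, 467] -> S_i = 79 + 97*i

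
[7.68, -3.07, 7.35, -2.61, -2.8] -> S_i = Random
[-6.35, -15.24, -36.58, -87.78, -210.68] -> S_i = -6.35*2.40^i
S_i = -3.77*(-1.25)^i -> [-3.77, 4.71, -5.89, 7.36, -9.2]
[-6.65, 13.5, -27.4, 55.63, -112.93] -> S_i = -6.65*(-2.03)^i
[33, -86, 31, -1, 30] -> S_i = Random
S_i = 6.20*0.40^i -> [6.2, 2.48, 0.99, 0.4, 0.16]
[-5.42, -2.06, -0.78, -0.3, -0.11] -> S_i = -5.42*0.38^i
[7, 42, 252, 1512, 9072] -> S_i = 7*6^i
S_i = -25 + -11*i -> [-25, -36, -47, -58, -69]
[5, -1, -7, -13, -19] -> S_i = 5 + -6*i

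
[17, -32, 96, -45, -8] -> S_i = Random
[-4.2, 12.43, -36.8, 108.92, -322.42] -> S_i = -4.20*(-2.96)^i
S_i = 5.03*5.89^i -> [5.03, 29.63, 174.5, 1027.81, 6053.82]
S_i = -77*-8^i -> [-77, 616, -4928, 39424, -315392]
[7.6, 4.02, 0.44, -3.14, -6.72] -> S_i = 7.60 + -3.58*i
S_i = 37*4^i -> [37, 148, 592, 2368, 9472]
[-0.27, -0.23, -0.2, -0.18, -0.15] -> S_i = -0.27*0.87^i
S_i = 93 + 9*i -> [93, 102, 111, 120, 129]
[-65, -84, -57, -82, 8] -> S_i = Random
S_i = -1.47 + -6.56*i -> [-1.47, -8.03, -14.59, -21.15, -27.71]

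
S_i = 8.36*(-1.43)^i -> [8.36, -11.95, 17.1, -24.45, 34.96]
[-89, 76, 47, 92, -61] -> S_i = Random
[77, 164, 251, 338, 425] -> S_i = 77 + 87*i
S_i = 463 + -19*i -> [463, 444, 425, 406, 387]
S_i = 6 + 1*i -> [6, 7, 8, 9, 10]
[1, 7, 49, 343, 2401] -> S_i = 1*7^i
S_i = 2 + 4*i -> [2, 6, 10, 14, 18]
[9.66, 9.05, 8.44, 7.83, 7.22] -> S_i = 9.66 + -0.61*i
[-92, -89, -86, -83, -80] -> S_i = -92 + 3*i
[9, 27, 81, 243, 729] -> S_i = 9*3^i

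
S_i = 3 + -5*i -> [3, -2, -7, -12, -17]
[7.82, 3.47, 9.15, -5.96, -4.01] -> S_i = Random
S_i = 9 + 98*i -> [9, 107, 205, 303, 401]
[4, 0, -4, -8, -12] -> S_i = 4 + -4*i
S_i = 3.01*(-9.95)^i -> [3.01, -29.95, 298.0, -2965.08, 29502.5]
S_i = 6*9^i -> [6, 54, 486, 4374, 39366]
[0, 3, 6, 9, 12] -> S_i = 0 + 3*i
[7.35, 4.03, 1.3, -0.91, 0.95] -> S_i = Random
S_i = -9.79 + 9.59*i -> [-9.79, -0.2, 9.39, 18.98, 28.57]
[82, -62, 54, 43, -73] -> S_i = Random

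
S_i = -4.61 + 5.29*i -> [-4.61, 0.68, 5.97, 11.26, 16.55]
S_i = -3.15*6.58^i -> [-3.15, -20.73, -136.38, -897.4, -5904.92]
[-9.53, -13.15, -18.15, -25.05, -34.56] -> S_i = -9.53*1.38^i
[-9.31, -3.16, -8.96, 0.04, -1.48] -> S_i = Random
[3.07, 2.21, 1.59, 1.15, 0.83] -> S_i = 3.07*0.72^i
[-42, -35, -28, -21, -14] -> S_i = -42 + 7*i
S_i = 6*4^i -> [6, 24, 96, 384, 1536]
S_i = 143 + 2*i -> [143, 145, 147, 149, 151]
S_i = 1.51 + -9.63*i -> [1.51, -8.12, -17.75, -27.38, -37.01]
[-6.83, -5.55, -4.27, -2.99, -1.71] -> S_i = -6.83 + 1.28*i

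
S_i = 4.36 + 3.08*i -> [4.36, 7.44, 10.52, 13.6, 16.68]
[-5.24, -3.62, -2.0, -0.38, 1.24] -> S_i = -5.24 + 1.62*i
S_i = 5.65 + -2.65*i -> [5.65, 3.0, 0.35, -2.3, -4.95]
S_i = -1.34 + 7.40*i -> [-1.34, 6.06, 13.46, 20.86, 28.26]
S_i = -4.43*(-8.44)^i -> [-4.43, 37.39, -315.56, 2663.37, -22478.82]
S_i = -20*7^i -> [-20, -140, -980, -6860, -48020]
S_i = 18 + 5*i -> [18, 23, 28, 33, 38]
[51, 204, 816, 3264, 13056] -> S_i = 51*4^i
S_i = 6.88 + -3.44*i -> [6.88, 3.44, 0.0, -3.44, -6.88]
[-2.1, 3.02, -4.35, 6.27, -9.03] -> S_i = -2.10*(-1.44)^i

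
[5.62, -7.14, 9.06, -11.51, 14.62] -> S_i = 5.62*(-1.27)^i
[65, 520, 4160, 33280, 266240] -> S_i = 65*8^i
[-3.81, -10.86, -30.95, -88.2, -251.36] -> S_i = -3.81*2.85^i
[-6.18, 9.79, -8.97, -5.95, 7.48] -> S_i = Random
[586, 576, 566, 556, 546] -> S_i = 586 + -10*i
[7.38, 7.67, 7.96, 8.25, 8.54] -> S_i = 7.38 + 0.29*i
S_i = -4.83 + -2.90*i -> [-4.83, -7.73, -10.63, -13.53, -16.43]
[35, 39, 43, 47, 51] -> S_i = 35 + 4*i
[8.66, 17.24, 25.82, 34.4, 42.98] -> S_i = 8.66 + 8.58*i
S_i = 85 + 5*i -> [85, 90, 95, 100, 105]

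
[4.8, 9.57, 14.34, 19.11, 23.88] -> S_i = 4.80 + 4.77*i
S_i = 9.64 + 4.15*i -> [9.64, 13.79, 17.94, 22.09, 26.24]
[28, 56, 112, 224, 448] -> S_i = 28*2^i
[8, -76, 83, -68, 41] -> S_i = Random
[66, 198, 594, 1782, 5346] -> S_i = 66*3^i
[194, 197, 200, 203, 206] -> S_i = 194 + 3*i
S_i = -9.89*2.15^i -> [-9.89, -21.26, -45.72, -98.29, -211.32]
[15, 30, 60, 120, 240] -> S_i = 15*2^i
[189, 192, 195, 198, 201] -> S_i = 189 + 3*i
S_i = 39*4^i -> [39, 156, 624, 2496, 9984]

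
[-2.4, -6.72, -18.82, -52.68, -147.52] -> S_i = -2.40*2.80^i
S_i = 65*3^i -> [65, 195, 585, 1755, 5265]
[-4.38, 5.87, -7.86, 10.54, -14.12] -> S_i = -4.38*(-1.34)^i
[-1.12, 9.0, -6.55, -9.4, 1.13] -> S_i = Random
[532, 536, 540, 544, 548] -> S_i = 532 + 4*i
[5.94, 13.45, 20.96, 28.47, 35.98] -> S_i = 5.94 + 7.51*i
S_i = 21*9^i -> [21, 189, 1701, 15309, 137781]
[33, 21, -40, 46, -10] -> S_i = Random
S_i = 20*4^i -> [20, 80, 320, 1280, 5120]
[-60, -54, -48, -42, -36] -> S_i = -60 + 6*i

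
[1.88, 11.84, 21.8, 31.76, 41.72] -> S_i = 1.88 + 9.96*i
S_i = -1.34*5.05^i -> [-1.34, -6.77, -34.17, -172.58, -871.51]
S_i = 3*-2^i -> [3, -6, 12, -24, 48]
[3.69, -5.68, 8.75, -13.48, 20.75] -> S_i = 3.69*(-1.54)^i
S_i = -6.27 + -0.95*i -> [-6.27, -7.22, -8.17, -9.12, -10.07]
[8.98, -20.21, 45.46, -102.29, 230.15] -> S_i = 8.98*(-2.25)^i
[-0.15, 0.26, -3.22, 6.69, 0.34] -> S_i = Random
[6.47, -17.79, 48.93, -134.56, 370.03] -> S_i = 6.47*(-2.75)^i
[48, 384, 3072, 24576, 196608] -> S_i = 48*8^i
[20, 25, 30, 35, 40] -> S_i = 20 + 5*i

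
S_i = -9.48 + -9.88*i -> [-9.48, -19.36, -29.24, -39.12, -49.0]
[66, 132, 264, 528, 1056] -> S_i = 66*2^i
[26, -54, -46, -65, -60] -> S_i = Random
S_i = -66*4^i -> [-66, -264, -1056, -4224, -16896]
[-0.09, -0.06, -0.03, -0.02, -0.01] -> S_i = -0.09*0.62^i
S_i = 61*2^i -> [61, 122, 244, 488, 976]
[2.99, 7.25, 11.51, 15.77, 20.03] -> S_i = 2.99 + 4.26*i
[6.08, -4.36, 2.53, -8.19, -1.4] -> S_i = Random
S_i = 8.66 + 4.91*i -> [8.66, 13.57, 18.48, 23.39, 28.3]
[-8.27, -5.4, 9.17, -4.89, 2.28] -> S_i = Random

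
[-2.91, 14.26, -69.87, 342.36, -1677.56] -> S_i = -2.91*(-4.90)^i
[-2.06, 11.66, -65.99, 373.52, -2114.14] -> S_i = -2.06*(-5.66)^i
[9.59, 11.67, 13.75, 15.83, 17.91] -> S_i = 9.59 + 2.08*i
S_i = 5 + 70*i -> [5, 75, 145, 215, 285]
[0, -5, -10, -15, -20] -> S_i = 0 + -5*i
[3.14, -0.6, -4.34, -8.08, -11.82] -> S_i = 3.14 + -3.74*i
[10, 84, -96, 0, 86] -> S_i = Random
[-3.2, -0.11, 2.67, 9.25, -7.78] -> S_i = Random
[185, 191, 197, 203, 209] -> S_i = 185 + 6*i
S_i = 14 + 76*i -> [14, 90, 166, 242, 318]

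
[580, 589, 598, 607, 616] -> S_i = 580 + 9*i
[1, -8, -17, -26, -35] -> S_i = 1 + -9*i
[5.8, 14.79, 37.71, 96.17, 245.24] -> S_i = 5.80*2.55^i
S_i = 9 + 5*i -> [9, 14, 19, 24, 29]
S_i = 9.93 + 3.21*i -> [9.93, 13.14, 16.35, 19.56, 22.77]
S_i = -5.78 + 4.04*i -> [-5.78, -1.74, 2.3, 6.34, 10.38]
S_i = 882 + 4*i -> [882, 886, 890, 894, 898]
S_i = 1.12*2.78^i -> [1.12, 3.11, 8.66, 24.06, 66.9]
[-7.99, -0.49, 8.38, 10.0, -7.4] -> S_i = Random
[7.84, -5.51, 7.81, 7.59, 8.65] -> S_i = Random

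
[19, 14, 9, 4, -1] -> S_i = 19 + -5*i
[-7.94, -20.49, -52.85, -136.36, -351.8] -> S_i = -7.94*2.58^i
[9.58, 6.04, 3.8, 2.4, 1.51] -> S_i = 9.58*0.63^i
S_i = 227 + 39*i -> [227, 266, 305, 344, 383]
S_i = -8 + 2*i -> [-8, -6, -4, -2, 0]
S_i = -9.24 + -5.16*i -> [-9.24, -14.4, -19.56, -24.72, -29.88]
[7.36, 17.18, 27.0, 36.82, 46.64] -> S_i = 7.36 + 9.82*i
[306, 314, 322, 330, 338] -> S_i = 306 + 8*i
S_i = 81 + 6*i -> [81, 87, 93, 99, 105]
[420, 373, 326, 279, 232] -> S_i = 420 + -47*i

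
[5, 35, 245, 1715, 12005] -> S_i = 5*7^i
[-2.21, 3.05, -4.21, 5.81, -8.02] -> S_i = -2.21*(-1.38)^i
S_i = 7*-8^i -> [7, -56, 448, -3584, 28672]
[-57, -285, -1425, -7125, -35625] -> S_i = -57*5^i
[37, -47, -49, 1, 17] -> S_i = Random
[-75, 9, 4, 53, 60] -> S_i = Random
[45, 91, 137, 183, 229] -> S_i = 45 + 46*i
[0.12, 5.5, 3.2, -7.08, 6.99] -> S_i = Random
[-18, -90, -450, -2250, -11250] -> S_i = -18*5^i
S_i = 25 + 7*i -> [25, 32, 39, 46, 53]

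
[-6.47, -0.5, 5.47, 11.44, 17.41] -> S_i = -6.47 + 5.97*i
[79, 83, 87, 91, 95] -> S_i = 79 + 4*i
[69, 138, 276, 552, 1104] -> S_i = 69*2^i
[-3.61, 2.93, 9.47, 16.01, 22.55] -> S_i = -3.61 + 6.54*i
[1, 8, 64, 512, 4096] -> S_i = 1*8^i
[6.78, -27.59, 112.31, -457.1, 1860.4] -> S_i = 6.78*(-4.07)^i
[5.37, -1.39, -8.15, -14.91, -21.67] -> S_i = 5.37 + -6.76*i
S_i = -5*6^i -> [-5, -30, -180, -1080, -6480]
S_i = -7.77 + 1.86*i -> [-7.77, -5.91, -4.05, -2.19, -0.33]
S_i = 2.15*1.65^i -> [2.15, 3.55, 5.85, 9.66, 15.94]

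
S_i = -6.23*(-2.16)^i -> [-6.23, 13.46, -29.07, 62.78, -135.61]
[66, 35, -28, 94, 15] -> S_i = Random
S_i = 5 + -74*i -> [5, -69, -143, -217, -291]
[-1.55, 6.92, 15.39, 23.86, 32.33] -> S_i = -1.55 + 8.47*i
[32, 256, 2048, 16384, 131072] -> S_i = 32*8^i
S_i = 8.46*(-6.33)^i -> [8.46, -53.55, 338.98, -2145.76, 13582.67]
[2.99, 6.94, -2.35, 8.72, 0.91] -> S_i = Random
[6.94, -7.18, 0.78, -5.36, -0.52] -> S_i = Random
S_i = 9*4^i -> [9, 36, 144, 576, 2304]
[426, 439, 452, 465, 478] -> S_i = 426 + 13*i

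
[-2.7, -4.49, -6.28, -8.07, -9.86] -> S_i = -2.70 + -1.79*i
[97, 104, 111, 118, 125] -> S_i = 97 + 7*i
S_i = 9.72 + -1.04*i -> [9.72, 8.68, 7.64, 6.6, 5.56]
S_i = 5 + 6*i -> [5, 11, 17, 23, 29]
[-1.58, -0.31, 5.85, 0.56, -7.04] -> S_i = Random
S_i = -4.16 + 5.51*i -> [-4.16, 1.35, 6.86, 12.37, 17.88]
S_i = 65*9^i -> [65, 585, 5265, 47385, 426465]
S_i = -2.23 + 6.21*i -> [-2.23, 3.98, 10.19, 16.4, 22.61]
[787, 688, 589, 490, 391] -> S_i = 787 + -99*i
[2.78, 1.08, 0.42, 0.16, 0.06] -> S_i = 2.78*0.39^i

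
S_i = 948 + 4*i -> [948, 952, 956, 960, 964]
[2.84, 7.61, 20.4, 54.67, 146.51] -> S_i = 2.84*2.68^i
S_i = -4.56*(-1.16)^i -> [-4.56, 5.29, -6.14, 7.12, -8.26]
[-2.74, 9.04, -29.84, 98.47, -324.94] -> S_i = -2.74*(-3.30)^i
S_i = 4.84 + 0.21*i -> [4.84, 5.05, 5.26, 5.47, 5.68]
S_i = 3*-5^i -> [3, -15, 75, -375, 1875]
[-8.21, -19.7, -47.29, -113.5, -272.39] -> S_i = -8.21*2.40^i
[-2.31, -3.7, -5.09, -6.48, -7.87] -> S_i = -2.31 + -1.39*i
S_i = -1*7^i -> [-1, -7, -49, -343, -2401]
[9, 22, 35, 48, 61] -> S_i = 9 + 13*i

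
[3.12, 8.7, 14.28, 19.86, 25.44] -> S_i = 3.12 + 5.58*i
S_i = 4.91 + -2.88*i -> [4.91, 2.03, -0.85, -3.73, -6.61]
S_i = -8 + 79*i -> [-8, 71, 150, 229, 308]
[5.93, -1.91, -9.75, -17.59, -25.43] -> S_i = 5.93 + -7.84*i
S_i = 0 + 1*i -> [0, 1, 2, 3, 4]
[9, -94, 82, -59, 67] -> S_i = Random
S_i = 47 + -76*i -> [47, -29, -105, -181, -257]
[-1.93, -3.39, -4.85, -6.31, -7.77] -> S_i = -1.93 + -1.46*i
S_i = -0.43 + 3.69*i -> [-0.43, 3.26, 6.95, 10.64, 14.33]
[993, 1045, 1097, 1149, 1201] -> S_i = 993 + 52*i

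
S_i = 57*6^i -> [57, 342, 2052, 12312, 73872]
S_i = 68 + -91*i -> [68, -23, -114, -205, -296]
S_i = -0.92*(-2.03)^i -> [-0.92, 1.87, -3.79, 7.7, -15.62]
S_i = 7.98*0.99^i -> [7.98, 7.9, 7.82, 7.74, 7.67]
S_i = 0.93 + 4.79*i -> [0.93, 5.72, 10.51, 15.3, 20.09]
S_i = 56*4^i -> [56, 224, 896, 3584, 14336]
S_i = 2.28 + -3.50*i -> [2.28, -1.22, -4.72, -8.22, -11.72]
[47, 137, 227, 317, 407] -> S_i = 47 + 90*i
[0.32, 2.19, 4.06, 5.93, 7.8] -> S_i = 0.32 + 1.87*i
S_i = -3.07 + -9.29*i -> [-3.07, -12.36, -21.65, -30.94, -40.23]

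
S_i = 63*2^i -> [63, 126, 252, 504, 1008]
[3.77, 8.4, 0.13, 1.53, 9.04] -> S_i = Random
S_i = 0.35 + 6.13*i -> [0.35, 6.48, 12.61, 18.74, 24.87]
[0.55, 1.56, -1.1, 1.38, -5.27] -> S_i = Random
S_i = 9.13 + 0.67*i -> [9.13, 9.8, 10.47, 11.14, 11.81]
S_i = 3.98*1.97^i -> [3.98, 7.84, 15.45, 30.43, 59.94]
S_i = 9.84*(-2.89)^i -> [9.84, -28.44, 82.18, -237.51, 686.41]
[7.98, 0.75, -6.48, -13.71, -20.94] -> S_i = 7.98 + -7.23*i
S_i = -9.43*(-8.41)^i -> [-9.43, 79.31, -666.97, 5609.18, -47173.24]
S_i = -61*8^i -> [-61, -488, -3904, -31232, -249856]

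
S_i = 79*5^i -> [79, 395, 1975, 9875, 49375]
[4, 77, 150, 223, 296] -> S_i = 4 + 73*i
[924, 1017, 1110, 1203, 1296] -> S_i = 924 + 93*i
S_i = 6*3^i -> [6, 18, 54, 162, 486]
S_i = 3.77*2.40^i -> [3.77, 9.05, 21.72, 52.12, 125.08]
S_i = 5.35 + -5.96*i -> [5.35, -0.61, -6.57, -12.53, -18.49]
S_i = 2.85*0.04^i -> [2.85, 0.11, 0.0, 0.0, 0.0]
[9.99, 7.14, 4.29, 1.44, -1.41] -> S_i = 9.99 + -2.85*i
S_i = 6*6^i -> [6, 36, 216, 1296, 7776]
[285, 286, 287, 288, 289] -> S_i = 285 + 1*i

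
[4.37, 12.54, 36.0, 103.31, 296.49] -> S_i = 4.37*2.87^i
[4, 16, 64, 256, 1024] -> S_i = 4*4^i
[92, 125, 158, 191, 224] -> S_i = 92 + 33*i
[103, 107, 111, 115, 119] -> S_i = 103 + 4*i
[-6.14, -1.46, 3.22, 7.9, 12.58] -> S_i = -6.14 + 4.68*i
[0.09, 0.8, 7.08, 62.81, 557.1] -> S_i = 0.09*8.87^i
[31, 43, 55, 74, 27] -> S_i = Random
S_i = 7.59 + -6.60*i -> [7.59, 0.99, -5.61, -12.21, -18.81]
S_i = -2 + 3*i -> [-2, 1, 4, 7, 10]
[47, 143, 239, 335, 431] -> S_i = 47 + 96*i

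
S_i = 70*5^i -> [70, 350, 1750, 8750, 43750]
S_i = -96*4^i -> [-96, -384, -1536, -6144, -24576]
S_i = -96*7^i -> [-96, -672, -4704, -32928, -230496]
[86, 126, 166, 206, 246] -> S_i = 86 + 40*i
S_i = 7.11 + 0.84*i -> [7.11, 7.95, 8.79, 9.63, 10.47]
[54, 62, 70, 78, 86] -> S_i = 54 + 8*i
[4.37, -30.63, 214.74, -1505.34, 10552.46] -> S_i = 4.37*(-7.01)^i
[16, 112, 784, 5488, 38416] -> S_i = 16*7^i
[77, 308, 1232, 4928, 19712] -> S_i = 77*4^i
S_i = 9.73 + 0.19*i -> [9.73, 9.92, 10.11, 10.3, 10.49]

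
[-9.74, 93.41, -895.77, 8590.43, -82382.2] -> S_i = -9.74*(-9.59)^i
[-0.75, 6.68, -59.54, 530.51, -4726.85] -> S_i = -0.75*(-8.91)^i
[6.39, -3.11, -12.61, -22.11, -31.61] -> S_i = 6.39 + -9.50*i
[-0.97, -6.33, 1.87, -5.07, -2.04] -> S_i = Random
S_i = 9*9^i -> [9, 81, 729, 6561, 59049]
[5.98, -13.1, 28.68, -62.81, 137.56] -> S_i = 5.98*(-2.19)^i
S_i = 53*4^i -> [53, 212, 848, 3392, 13568]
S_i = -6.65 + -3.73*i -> [-6.65, -10.38, -14.11, -17.84, -21.57]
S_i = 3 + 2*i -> [3, 5, 7, 9, 11]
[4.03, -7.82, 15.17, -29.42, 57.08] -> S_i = 4.03*(-1.94)^i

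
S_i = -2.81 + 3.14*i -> [-2.81, 0.33, 3.47, 6.61, 9.75]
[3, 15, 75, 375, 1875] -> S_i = 3*5^i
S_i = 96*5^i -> [96, 480, 2400, 12000, 60000]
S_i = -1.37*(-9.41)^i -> [-1.37, 12.89, -121.31, 1141.54, -10741.85]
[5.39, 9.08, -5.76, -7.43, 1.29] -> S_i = Random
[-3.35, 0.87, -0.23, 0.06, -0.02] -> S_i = -3.35*(-0.26)^i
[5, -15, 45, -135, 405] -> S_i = 5*-3^i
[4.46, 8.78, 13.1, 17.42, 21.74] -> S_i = 4.46 + 4.32*i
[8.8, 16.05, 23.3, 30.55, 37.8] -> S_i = 8.80 + 7.25*i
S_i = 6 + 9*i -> [6, 15, 24, 33, 42]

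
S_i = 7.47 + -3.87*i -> [7.47, 3.6, -0.27, -4.14, -8.01]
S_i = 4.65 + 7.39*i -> [4.65, 12.04, 19.43, 26.82, 34.21]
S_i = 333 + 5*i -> [333, 338, 343, 348, 353]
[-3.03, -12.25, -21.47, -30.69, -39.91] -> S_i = -3.03 + -9.22*i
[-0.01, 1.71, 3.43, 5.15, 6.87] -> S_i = -0.01 + 1.72*i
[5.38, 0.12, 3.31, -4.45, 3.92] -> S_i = Random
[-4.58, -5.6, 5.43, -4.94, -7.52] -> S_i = Random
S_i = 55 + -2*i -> [55, 53, 51, 49, 47]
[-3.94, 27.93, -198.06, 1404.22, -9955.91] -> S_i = -3.94*(-7.09)^i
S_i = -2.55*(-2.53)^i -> [-2.55, 6.45, -16.32, 41.3, -104.48]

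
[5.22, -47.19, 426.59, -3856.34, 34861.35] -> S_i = 5.22*(-9.04)^i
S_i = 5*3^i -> [5, 15, 45, 135, 405]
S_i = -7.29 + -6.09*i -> [-7.29, -13.38, -19.47, -25.56, -31.65]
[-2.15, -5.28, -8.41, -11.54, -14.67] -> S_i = -2.15 + -3.13*i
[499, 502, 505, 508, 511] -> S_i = 499 + 3*i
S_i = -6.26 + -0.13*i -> [-6.26, -6.39, -6.52, -6.65, -6.78]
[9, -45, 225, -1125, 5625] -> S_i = 9*-5^i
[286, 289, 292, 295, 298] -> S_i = 286 + 3*i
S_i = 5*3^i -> [5, 15, 45, 135, 405]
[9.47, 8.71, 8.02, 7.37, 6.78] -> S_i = 9.47*0.92^i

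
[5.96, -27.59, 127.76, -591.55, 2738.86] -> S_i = 5.96*(-4.63)^i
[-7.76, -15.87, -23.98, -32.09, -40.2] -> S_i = -7.76 + -8.11*i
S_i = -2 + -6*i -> [-2, -8, -14, -20, -26]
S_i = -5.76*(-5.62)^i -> [-5.76, 32.37, -181.93, 1022.42, -5746.03]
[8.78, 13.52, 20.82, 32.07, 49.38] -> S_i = 8.78*1.54^i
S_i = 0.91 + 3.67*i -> [0.91, 4.58, 8.25, 11.92, 15.59]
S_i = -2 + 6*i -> [-2, 4, 10, 16, 22]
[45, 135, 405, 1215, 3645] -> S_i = 45*3^i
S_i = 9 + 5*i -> [9, 14, 19, 24, 29]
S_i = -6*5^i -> [-6, -30, -150, -750, -3750]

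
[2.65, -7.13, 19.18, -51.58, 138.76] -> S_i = 2.65*(-2.69)^i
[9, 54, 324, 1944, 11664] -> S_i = 9*6^i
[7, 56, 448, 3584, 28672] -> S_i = 7*8^i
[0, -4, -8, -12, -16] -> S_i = 0 + -4*i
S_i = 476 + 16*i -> [476, 492, 508, 524, 540]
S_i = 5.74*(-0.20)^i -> [5.74, -1.15, 0.23, -0.05, 0.01]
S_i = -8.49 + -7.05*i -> [-8.49, -15.54, -22.59, -29.64, -36.69]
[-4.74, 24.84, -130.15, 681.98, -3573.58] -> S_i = -4.74*(-5.24)^i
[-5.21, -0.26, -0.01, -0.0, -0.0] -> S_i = -5.21*0.05^i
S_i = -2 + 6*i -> [-2, 4, 10, 16, 22]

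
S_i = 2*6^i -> [2, 12, 72, 432, 2592]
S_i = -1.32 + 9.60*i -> [-1.32, 8.28, 17.88, 27.48, 37.08]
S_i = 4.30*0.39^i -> [4.3, 1.68, 0.65, 0.26, 0.1]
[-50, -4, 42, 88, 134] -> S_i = -50 + 46*i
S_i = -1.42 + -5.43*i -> [-1.42, -6.85, -12.28, -17.71, -23.14]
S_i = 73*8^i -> [73, 584, 4672, 37376, 299008]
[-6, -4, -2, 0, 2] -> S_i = -6 + 2*i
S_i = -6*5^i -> [-6, -30, -150, -750, -3750]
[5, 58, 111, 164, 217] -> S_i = 5 + 53*i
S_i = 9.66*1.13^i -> [9.66, 10.92, 12.33, 13.94, 15.75]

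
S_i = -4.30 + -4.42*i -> [-4.3, -8.72, -13.14, -17.56, -21.98]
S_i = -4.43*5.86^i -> [-4.43, -25.96, -152.12, -891.45, -5223.89]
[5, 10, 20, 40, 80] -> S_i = 5*2^i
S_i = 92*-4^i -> [92, -368, 1472, -5888, 23552]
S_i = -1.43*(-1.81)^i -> [-1.43, 2.59, -4.68, 8.48, -15.35]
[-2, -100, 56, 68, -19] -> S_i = Random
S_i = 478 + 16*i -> [478, 494, 510, 526, 542]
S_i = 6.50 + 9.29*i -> [6.5, 15.79, 25.08, 34.37, 43.66]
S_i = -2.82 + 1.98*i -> [-2.82, -0.84, 1.14, 3.12, 5.1]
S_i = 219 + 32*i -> [219, 251, 283, 315, 347]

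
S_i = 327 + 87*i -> [327, 414, 501, 588, 675]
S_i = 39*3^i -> [39, 117, 351, 1053, 3159]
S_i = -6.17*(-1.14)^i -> [-6.17, 7.03, -8.02, 9.14, -10.42]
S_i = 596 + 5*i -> [596, 601, 606, 611, 616]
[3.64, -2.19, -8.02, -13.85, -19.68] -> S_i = 3.64 + -5.83*i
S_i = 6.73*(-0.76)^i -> [6.73, -5.11, 3.89, -2.95, 2.25]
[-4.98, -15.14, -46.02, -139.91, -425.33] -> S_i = -4.98*3.04^i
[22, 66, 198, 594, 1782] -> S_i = 22*3^i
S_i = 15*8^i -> [15, 120, 960, 7680, 61440]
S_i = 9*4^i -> [9, 36, 144, 576, 2304]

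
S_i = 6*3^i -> [6, 18, 54, 162, 486]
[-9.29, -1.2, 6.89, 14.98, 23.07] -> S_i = -9.29 + 8.09*i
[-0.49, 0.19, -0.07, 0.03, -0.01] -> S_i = -0.49*(-0.39)^i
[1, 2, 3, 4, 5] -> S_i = 1 + 1*i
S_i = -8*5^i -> [-8, -40, -200, -1000, -5000]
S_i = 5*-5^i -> [5, -25, 125, -625, 3125]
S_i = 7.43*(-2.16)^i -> [7.43, -16.05, 34.67, -74.88, 161.73]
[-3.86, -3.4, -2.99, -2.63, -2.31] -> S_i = -3.86*0.88^i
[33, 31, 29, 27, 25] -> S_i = 33 + -2*i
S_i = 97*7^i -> [97, 679, 4753, 33271, 232897]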